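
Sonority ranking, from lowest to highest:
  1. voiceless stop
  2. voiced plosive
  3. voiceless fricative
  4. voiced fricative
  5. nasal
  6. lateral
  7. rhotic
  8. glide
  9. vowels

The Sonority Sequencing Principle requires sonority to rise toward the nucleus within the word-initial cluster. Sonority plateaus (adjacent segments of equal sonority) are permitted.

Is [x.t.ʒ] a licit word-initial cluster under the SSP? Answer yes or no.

no

/x/ is a voiceless fricative (sonority 3).
/t/ is a voiceless stop (sonority 1).
/ʒ/ is a voiced fricative (sonority 4).
The profile is 3-1-4. Between /x/ (3) and /t/ (1) sonority does not rise, so the cluster violates the SSP.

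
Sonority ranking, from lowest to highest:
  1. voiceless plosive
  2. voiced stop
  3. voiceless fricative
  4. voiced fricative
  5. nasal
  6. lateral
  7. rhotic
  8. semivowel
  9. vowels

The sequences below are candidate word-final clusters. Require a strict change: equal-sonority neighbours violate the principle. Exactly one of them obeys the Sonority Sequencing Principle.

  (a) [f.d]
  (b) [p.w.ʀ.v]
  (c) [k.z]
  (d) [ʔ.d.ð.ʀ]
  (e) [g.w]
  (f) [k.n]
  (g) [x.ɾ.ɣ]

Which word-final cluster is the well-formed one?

a

(a) sonority 3-2: well-formed.
(b) sonority 1-8-7-4: ill-formed.
(c) sonority 1-4: ill-formed.
(d) sonority 1-2-4-7: ill-formed.
(e) sonority 2-8: ill-formed.
(f) sonority 1-5: ill-formed.
(g) sonority 3-7-4: ill-formed.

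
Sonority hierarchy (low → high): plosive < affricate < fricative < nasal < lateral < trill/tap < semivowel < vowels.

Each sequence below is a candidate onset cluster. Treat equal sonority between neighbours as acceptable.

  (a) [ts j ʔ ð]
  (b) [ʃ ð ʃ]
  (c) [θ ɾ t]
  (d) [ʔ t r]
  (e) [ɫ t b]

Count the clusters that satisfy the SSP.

2

(a) sonority 2-7-1-3: ill-formed.
(b) sonority 3-3-3: well-formed.
(c) sonority 3-6-1: ill-formed.
(d) sonority 1-1-6: well-formed.
(e) sonority 5-1-1: ill-formed.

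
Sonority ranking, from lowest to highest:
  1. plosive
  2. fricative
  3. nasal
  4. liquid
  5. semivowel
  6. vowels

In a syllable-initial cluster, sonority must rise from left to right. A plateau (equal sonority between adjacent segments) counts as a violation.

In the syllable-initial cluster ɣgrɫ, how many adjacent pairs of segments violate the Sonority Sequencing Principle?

/ɣ/ — fricative, sonority 2.
/g/ — plosive, sonority 1.
/r/ — liquid, sonority 4.
/ɫ/ — liquid, sonority 4.
/ɣ/→/g/: 2→1 (does not rise) — violation.
/g/→/r/: 1→4 (rises) — ok.
/r/→/ɫ/: 4→4 (plateau) — violation.

2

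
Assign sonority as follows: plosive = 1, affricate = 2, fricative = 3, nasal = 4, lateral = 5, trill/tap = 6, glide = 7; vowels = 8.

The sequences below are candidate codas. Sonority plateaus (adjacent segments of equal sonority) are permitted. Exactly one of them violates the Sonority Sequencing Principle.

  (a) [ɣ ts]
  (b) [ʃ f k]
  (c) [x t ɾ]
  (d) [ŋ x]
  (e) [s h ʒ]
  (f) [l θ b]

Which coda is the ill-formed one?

c

(a) [ɣ ts]: profile 3-2 — obeys.
(b) [ʃ f k]: profile 3-3-1 — obeys.
(c) [x t ɾ]: profile 3-1-6 — violates.
(d) [ŋ x]: profile 4-3 — obeys.
(e) [s h ʒ]: profile 3-3-3 — obeys.
(f) [l θ b]: profile 5-3-1 — obeys.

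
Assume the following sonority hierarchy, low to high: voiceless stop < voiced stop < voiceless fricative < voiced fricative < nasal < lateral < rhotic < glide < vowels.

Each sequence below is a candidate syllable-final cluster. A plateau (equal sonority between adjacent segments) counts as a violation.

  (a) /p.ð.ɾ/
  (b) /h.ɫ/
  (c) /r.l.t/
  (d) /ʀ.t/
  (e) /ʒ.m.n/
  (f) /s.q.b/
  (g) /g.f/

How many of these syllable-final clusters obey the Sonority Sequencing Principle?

(a) sonority 1-4-7: ill-formed.
(b) sonority 3-6: ill-formed.
(c) sonority 7-6-1: well-formed.
(d) sonority 7-1: well-formed.
(e) sonority 4-5-5: ill-formed.
(f) sonority 3-1-2: ill-formed.
(g) sonority 2-3: ill-formed.

2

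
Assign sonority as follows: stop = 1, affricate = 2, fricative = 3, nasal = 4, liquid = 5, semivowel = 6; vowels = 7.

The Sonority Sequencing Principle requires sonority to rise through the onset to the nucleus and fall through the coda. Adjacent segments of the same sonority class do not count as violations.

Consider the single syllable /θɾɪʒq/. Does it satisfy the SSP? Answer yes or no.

Onset: /θ/ is a fricative (sonority 3), /ɾ/ is a liquid (sonority 5); then the nucleus /ɪ/ (sonority 7).
Onset profile 3-5-7 — rises to the nucleus.
Coda: /ʒ/ is a fricative (sonority 3), /q/ is a stop (sonority 1).
Coda profile 7-3-1 — falls from the nucleus.

yes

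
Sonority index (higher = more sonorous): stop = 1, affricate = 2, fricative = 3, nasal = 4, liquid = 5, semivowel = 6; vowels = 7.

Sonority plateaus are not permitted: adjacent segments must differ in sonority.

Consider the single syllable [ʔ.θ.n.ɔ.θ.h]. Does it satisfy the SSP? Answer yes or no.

no

Onset: /ʔ/ is a stop (sonority 1), /θ/ is a fricative (sonority 3), /n/ is a nasal (sonority 4); then the nucleus /ɔ/ (sonority 7).
Onset profile 1-3-4-7 — rises to the nucleus.
Coda: /θ/ is a fricative (sonority 3), /h/ is a fricative (sonority 3).
Coda profile 7-3-3 — does not strictly fall throughout.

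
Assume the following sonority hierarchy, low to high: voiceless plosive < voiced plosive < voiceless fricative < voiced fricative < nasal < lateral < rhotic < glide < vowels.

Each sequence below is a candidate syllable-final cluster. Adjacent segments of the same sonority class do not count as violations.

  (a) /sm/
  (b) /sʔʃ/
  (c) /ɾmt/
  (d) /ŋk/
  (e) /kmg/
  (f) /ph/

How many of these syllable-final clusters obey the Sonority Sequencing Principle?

(a) /sm/: profile 3-5 — violates.
(b) /sʔʃ/: profile 3-1-3 — violates.
(c) /ɾmt/: profile 7-5-1 — obeys.
(d) /ŋk/: profile 5-1 — obeys.
(e) /kmg/: profile 1-5-2 — violates.
(f) /ph/: profile 1-3 — violates.

2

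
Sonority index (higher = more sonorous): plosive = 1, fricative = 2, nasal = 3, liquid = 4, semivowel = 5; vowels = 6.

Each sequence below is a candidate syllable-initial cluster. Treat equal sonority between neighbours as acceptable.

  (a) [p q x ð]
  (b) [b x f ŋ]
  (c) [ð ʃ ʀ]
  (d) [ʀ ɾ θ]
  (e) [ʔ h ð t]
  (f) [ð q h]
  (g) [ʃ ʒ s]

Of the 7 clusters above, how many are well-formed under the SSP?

4

(a) 1-1-2-2 → obeys
(b) 1-2-2-3 → obeys
(c) 2-2-4 → obeys
(d) 4-4-2 → violates
(e) 1-2-2-1 → violates
(f) 2-1-2 → violates
(g) 2-2-2 → obeys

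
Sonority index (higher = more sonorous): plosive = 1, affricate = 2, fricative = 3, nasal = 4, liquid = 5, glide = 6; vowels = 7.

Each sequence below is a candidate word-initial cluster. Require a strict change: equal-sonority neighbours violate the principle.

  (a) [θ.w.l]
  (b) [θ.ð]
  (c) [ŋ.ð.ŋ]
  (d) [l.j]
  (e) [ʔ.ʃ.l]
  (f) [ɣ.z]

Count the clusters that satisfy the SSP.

2

(a) sonority 3-6-5: ill-formed.
(b) sonority 3-3: ill-formed.
(c) sonority 4-3-4: ill-formed.
(d) sonority 5-6: well-formed.
(e) sonority 1-3-5: well-formed.
(f) sonority 3-3: ill-formed.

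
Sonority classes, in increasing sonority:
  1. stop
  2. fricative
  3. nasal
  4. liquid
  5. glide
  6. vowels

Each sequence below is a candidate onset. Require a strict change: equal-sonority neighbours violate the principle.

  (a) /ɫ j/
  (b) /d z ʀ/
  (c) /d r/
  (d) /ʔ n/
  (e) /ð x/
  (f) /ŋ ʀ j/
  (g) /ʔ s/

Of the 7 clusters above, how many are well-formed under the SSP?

(a) /ɫ j/: profile 4-5 — obeys.
(b) /d z ʀ/: profile 1-2-4 — obeys.
(c) /d r/: profile 1-4 — obeys.
(d) /ʔ n/: profile 1-3 — obeys.
(e) /ð x/: profile 2-2 — violates.
(f) /ŋ ʀ j/: profile 3-4-5 — obeys.
(g) /ʔ s/: profile 1-2 — obeys.

6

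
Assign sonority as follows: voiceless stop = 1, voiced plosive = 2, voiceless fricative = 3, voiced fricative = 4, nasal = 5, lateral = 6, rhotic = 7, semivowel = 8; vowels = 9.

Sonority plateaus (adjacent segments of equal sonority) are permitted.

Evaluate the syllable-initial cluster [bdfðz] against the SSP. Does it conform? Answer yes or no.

/b/ — voiced plosive, sonority 2.
/d/ — voiced plosive, sonority 2.
/f/ — voiceless fricative, sonority 3.
/ð/ — voiced fricative, sonority 4.
/z/ — voiced fricative, sonority 4.
The profile 2-2-3-4-4 is non-decreasing (plateaus allowed), so the syllable-initial cluster satisfies the SSP.

yes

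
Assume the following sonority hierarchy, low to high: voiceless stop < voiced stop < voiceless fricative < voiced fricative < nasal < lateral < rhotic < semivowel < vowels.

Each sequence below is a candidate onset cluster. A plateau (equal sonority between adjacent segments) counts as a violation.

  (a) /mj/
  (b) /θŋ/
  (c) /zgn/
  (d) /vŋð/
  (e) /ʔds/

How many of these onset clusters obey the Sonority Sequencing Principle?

3

(a) /mj/: profile 5-8 — obeys.
(b) /θŋ/: profile 3-5 — obeys.
(c) /zgn/: profile 4-2-5 — violates.
(d) /vŋð/: profile 4-5-4 — violates.
(e) /ʔds/: profile 1-2-3 — obeys.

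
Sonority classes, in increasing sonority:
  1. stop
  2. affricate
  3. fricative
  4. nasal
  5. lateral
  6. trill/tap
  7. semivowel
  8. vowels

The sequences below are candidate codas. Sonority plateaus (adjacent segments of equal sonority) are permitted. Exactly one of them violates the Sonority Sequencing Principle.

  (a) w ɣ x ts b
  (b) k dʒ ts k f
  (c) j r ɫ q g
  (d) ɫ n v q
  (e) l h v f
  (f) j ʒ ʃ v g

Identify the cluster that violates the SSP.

b

(a) 7-3-3-2-1 → obeys
(b) 1-2-2-1-3 → violates
(c) 7-6-5-1-1 → obeys
(d) 5-4-3-1 → obeys
(e) 5-3-3-3 → obeys
(f) 7-3-3-3-1 → obeys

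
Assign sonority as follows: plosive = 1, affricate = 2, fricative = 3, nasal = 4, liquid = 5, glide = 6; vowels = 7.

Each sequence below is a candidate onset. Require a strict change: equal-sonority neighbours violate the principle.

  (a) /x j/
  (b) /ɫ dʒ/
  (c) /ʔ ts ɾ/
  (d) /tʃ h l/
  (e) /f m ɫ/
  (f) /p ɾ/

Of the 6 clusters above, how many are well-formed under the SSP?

(a) sonority 3-6: well-formed.
(b) sonority 5-2: ill-formed.
(c) sonority 1-2-5: well-formed.
(d) sonority 2-3-5: well-formed.
(e) sonority 3-4-5: well-formed.
(f) sonority 1-5: well-formed.

5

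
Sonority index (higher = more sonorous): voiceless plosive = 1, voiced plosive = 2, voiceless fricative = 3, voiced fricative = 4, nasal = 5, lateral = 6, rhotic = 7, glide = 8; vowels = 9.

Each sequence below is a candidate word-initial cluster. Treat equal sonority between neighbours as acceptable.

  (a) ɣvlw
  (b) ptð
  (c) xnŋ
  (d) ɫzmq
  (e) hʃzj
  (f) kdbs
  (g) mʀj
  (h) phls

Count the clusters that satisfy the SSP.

6

(a) sonority 4-4-6-8: well-formed.
(b) sonority 1-1-4: well-formed.
(c) sonority 3-5-5: well-formed.
(d) sonority 6-4-5-1: ill-formed.
(e) sonority 3-3-4-8: well-formed.
(f) sonority 1-2-2-3: well-formed.
(g) sonority 5-7-8: well-formed.
(h) sonority 1-3-6-3: ill-formed.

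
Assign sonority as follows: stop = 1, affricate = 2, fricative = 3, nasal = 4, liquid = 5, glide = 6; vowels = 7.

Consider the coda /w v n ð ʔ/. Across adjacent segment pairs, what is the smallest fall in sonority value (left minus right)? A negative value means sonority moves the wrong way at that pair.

-1

/w/ is a glide (sonority 6).
/v/ is a fricative (sonority 3).
/n/ is a nasal (sonority 4).
/ð/ is a fricative (sonority 3).
/ʔ/ is a stop (sonority 1).
/w/→/v/: change +3.
/v/→/n/: change -1.
/n/→/ð/: change +1.
/ð/→/ʔ/: change +2.
Minimum = -1.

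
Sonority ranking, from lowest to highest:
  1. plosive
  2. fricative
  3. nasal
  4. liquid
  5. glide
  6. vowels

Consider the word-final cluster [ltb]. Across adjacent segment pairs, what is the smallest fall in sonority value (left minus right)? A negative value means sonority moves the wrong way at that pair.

0

/l/: liquid = 4.
/t/: plosive = 1.
/b/: plosive = 1.
/l/→/t/: change +3.
/t/→/b/: change +0.
Minimum = 0.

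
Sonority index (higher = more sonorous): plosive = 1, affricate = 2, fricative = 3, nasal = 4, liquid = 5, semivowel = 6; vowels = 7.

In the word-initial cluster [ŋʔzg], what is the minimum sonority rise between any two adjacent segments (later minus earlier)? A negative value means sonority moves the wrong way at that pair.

/ŋ/ — nasal, sonority 4.
/ʔ/ — plosive, sonority 1.
/z/ — fricative, sonority 3.
/g/ — plosive, sonority 1.
/ŋ/→/ʔ/: change -3.
/ʔ/→/z/: change +2.
/z/→/g/: change -2.
Minimum = -3.

-3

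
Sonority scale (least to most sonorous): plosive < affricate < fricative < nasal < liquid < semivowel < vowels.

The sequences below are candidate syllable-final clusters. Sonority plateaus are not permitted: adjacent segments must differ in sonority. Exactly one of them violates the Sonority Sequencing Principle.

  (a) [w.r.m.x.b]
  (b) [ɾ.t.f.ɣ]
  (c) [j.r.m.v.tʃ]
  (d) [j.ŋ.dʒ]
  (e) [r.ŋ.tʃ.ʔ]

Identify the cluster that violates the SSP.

(a) 6-5-4-3-1 → obeys
(b) 5-1-3-3 → violates
(c) 6-5-4-3-2 → obeys
(d) 6-4-2 → obeys
(e) 5-4-2-1 → obeys

b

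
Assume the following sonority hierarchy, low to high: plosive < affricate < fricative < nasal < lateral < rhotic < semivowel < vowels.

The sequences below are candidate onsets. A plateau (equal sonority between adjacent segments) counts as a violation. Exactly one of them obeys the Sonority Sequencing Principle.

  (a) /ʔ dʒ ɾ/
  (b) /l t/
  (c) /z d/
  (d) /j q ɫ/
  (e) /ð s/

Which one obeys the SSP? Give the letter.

(a) /ʔ dʒ ɾ/: profile 1-2-6 — obeys.
(b) /l t/: profile 5-1 — violates.
(c) /z d/: profile 3-1 — violates.
(d) /j q ɫ/: profile 7-1-5 — violates.
(e) /ð s/: profile 3-3 — violates.

a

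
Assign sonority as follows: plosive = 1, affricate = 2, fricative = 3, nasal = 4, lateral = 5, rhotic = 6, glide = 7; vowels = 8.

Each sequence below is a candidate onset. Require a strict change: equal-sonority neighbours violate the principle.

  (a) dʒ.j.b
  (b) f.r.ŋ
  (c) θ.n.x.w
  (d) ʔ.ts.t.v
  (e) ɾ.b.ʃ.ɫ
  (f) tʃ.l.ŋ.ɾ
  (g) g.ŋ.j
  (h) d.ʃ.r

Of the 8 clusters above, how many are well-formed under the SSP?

(a) dʒ.j.b: profile 2-7-1 — violates.
(b) f.r.ŋ: profile 3-6-4 — violates.
(c) θ.n.x.w: profile 3-4-3-7 — violates.
(d) ʔ.ts.t.v: profile 1-2-1-3 — violates.
(e) ɾ.b.ʃ.ɫ: profile 6-1-3-5 — violates.
(f) tʃ.l.ŋ.ɾ: profile 2-5-4-6 — violates.
(g) g.ŋ.j: profile 1-4-7 — obeys.
(h) d.ʃ.r: profile 1-3-6 — obeys.

2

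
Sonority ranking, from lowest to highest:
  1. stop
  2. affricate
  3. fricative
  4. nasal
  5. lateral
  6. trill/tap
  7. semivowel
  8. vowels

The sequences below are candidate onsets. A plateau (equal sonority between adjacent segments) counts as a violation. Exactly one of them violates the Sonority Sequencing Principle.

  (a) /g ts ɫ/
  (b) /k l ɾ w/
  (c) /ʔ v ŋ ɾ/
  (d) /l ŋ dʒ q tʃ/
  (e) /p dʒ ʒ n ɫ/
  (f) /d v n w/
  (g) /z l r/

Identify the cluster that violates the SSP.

(a) 1-2-5 → obeys
(b) 1-5-6-7 → obeys
(c) 1-3-4-6 → obeys
(d) 5-4-2-1-2 → violates
(e) 1-2-3-4-5 → obeys
(f) 1-3-4-7 → obeys
(g) 3-5-6 → obeys

d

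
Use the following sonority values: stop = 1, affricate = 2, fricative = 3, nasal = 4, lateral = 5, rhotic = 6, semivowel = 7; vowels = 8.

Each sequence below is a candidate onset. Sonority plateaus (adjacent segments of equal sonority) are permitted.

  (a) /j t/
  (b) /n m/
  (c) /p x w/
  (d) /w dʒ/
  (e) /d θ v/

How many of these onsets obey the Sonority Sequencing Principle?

(a) 7-1 → violates
(b) 4-4 → obeys
(c) 1-3-7 → obeys
(d) 7-2 → violates
(e) 1-3-3 → obeys

3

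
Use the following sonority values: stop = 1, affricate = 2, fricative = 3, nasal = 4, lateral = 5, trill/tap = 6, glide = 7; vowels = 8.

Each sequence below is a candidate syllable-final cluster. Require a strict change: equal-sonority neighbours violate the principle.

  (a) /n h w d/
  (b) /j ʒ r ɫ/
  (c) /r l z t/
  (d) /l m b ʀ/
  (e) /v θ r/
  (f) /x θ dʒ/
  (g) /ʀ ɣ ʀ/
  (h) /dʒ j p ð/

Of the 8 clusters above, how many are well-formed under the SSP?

1

(a) 4-3-7-1 → violates
(b) 7-3-6-5 → violates
(c) 6-5-3-1 → obeys
(d) 5-4-1-6 → violates
(e) 3-3-6 → violates
(f) 3-3-2 → violates
(g) 6-3-6 → violates
(h) 2-7-1-3 → violates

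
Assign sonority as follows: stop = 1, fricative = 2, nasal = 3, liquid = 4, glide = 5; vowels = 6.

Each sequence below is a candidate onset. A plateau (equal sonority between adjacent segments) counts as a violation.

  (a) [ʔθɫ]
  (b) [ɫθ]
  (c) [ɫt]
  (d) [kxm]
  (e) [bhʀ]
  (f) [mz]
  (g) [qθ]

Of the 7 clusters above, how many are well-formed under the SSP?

4

(a) 1-2-4 → obeys
(b) 4-2 → violates
(c) 4-1 → violates
(d) 1-2-3 → obeys
(e) 1-2-4 → obeys
(f) 3-2 → violates
(g) 1-2 → obeys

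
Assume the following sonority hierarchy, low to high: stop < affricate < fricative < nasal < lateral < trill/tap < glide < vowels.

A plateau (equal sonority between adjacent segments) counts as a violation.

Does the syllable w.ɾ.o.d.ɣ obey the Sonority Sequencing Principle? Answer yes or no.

Onset: /w/ is a glide (sonority 7), /ɾ/ is a trill/tap (sonority 6); then the nucleus /o/ (sonority 8).
Onset profile 7-6-8 — does not strictly rise throughout.
Coda: /d/ is a stop (sonority 1), /ɣ/ is a fricative (sonority 3).
Coda profile 8-1-3 — does not strictly fall throughout.

no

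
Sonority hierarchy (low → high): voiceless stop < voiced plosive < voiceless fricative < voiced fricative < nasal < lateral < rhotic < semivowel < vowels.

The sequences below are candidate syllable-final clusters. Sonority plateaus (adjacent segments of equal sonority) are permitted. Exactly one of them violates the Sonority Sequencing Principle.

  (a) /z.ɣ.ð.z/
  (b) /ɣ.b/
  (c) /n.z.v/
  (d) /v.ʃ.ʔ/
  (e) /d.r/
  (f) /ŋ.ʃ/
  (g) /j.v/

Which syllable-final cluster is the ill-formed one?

(a) sonority 4-4-4-4: well-formed.
(b) sonority 4-2: well-formed.
(c) sonority 5-4-4: well-formed.
(d) sonority 4-3-1: well-formed.
(e) sonority 2-7: ill-formed.
(f) sonority 5-3: well-formed.
(g) sonority 8-4: well-formed.

e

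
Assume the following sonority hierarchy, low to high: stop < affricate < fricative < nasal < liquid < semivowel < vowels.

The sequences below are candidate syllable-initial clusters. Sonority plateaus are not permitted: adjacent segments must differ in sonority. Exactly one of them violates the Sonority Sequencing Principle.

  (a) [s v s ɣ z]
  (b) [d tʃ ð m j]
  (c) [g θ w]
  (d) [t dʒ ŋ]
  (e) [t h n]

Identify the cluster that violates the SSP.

a

(a) [s v s ɣ z]: profile 3-3-3-3-3 — violates.
(b) [d tʃ ð m j]: profile 1-2-3-4-6 — obeys.
(c) [g θ w]: profile 1-3-6 — obeys.
(d) [t dʒ ŋ]: profile 1-2-4 — obeys.
(e) [t h n]: profile 1-3-4 — obeys.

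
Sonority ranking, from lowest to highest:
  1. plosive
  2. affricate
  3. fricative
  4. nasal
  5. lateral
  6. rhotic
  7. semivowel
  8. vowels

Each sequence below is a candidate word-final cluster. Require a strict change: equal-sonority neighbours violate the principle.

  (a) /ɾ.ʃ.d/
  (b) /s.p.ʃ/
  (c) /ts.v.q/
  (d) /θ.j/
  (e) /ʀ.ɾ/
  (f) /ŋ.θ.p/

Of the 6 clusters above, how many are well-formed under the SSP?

2

(a) sonority 6-3-1: well-formed.
(b) sonority 3-1-3: ill-formed.
(c) sonority 2-3-1: ill-formed.
(d) sonority 3-7: ill-formed.
(e) sonority 6-6: ill-formed.
(f) sonority 4-3-1: well-formed.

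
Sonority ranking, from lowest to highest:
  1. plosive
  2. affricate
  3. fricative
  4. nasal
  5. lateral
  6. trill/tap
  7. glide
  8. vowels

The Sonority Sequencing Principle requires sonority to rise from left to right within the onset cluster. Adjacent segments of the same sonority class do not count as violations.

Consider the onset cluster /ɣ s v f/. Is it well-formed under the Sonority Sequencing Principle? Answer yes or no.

yes

/ɣ/ is a fricative (sonority 3).
/s/ is a fricative (sonority 3).
/v/ is a fricative (sonority 3).
/f/ is a fricative (sonority 3).
The profile 3-3-3-3 is non-decreasing (plateaus allowed), so the onset cluster satisfies the SSP.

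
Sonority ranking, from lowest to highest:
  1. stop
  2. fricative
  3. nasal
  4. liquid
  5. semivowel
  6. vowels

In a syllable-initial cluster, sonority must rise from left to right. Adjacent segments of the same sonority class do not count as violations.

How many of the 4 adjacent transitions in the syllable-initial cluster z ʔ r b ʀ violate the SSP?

2

/z/: fricative = 2.
/ʔ/: stop = 1.
/r/: liquid = 4.
/b/: stop = 1.
/ʀ/: liquid = 4.
/z/→/ʔ/: 2→1 (does not rise) — violation.
/ʔ/→/r/: 1→4 (rises) — ok.
/r/→/b/: 4→1 (does not rise) — violation.
/b/→/ʀ/: 1→4 (rises) — ok.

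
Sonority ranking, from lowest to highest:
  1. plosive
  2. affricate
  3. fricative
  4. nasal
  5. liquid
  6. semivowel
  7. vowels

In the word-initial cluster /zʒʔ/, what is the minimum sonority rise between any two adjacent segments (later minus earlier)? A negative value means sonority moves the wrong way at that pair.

/z/ — fricative, sonority 3.
/ʒ/ — fricative, sonority 3.
/ʔ/ — plosive, sonority 1.
/z/→/ʒ/: change +0.
/ʒ/→/ʔ/: change -2.
Minimum = -2.

-2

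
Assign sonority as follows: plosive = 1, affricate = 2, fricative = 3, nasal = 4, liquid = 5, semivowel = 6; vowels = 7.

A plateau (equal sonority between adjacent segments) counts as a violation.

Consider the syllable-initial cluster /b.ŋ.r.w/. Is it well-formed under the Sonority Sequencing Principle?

/b/: plosive = 1.
/ŋ/: nasal = 4.
/r/: liquid = 5.
/w/: semivowel = 6.
The profile 1-4-5-6 strictly rises, so the syllable-initial cluster satisfies the SSP.

yes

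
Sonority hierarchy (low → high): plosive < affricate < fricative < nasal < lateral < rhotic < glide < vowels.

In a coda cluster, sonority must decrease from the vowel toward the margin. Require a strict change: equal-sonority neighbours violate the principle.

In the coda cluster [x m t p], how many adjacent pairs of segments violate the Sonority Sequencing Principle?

2

/x/ is a fricative (sonority 3).
/m/ is a nasal (sonority 4).
/t/ is a plosive (sonority 1).
/p/ is a plosive (sonority 1).
/x/→/m/: 3→4 (does not fall) — violation.
/m/→/t/: 4→1 (falls) — ok.
/t/→/p/: 1→1 (plateau) — violation.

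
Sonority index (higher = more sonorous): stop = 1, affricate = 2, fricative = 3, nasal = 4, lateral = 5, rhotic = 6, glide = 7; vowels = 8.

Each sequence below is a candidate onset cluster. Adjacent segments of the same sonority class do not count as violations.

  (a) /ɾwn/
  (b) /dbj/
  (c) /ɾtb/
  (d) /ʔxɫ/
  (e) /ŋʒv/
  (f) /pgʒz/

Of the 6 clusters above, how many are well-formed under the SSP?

3

(a) sonority 6-7-4: ill-formed.
(b) sonority 1-1-7: well-formed.
(c) sonority 6-1-1: ill-formed.
(d) sonority 1-3-5: well-formed.
(e) sonority 4-3-3: ill-formed.
(f) sonority 1-1-3-3: well-formed.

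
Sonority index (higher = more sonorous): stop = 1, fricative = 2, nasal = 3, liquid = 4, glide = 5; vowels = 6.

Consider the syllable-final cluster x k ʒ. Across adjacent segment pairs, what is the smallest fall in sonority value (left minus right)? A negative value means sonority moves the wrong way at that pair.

-1

/x/ — fricative, sonority 2.
/k/ — stop, sonority 1.
/ʒ/ — fricative, sonority 2.
/x/→/k/: change +1.
/k/→/ʒ/: change -1.
Minimum = -1.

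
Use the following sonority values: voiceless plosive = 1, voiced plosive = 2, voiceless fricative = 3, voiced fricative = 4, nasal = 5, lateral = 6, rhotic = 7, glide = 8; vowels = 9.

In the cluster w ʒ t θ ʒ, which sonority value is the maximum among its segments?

8

/w/ is a glide (sonority 8).
/ʒ/ is a voiced fricative (sonority 4).
/t/ is a voiceless plosive (sonority 1).
/θ/ is a voiceless fricative (sonority 3).
/ʒ/ is a voiced fricative (sonority 4).
The maximum is 8.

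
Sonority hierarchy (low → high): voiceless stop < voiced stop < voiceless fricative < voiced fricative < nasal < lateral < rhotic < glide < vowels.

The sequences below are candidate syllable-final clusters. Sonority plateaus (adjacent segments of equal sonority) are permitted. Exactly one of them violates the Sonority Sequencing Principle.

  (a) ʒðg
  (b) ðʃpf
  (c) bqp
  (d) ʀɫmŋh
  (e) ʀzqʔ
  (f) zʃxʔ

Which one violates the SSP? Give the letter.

b

(a) sonority 4-4-2: well-formed.
(b) sonority 4-3-1-3: ill-formed.
(c) sonority 2-1-1: well-formed.
(d) sonority 7-6-5-5-3: well-formed.
(e) sonority 7-4-1-1: well-formed.
(f) sonority 4-3-3-1: well-formed.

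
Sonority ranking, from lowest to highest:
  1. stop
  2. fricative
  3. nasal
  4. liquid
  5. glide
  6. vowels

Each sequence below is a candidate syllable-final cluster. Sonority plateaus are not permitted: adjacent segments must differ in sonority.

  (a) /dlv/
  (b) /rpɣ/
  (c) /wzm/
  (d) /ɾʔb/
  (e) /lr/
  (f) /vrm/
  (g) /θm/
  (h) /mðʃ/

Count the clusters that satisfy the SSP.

(a) /dlv/: profile 1-4-2 — violates.
(b) /rpɣ/: profile 4-1-2 — violates.
(c) /wzm/: profile 5-2-3 — violates.
(d) /ɾʔb/: profile 4-1-1 — violates.
(e) /lr/: profile 4-4 — violates.
(f) /vrm/: profile 2-4-3 — violates.
(g) /θm/: profile 2-3 — violates.
(h) /mðʃ/: profile 3-2-2 — violates.

0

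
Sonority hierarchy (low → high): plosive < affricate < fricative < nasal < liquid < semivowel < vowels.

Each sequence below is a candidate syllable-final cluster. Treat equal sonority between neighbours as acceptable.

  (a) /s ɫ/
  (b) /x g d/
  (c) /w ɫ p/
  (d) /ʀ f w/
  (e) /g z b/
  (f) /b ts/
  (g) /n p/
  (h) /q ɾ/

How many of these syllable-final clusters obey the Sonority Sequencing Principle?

(a) 3-5 → violates
(b) 3-1-1 → obeys
(c) 6-5-1 → obeys
(d) 5-3-6 → violates
(e) 1-3-1 → violates
(f) 1-2 → violates
(g) 4-1 → obeys
(h) 1-5 → violates

3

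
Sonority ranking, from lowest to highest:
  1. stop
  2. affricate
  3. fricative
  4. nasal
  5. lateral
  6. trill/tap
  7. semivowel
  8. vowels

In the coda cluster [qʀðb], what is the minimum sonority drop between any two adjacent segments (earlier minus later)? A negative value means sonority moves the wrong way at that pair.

-5

/q/ — stop, sonority 1.
/ʀ/ — trill/tap, sonority 6.
/ð/ — fricative, sonority 3.
/b/ — stop, sonority 1.
/q/→/ʀ/: change -5.
/ʀ/→/ð/: change +3.
/ð/→/b/: change +2.
Minimum = -5.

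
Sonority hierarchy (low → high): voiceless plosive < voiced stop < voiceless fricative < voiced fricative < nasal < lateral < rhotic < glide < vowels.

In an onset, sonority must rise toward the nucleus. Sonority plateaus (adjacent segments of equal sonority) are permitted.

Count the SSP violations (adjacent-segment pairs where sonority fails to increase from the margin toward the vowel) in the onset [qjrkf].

/q/ is a voiceless plosive (sonority 1).
/j/ is a glide (sonority 8).
/r/ is a rhotic (sonority 7).
/k/ is a voiceless plosive (sonority 1).
/f/ is a voiceless fricative (sonority 3).
/q/→/j/: 1→8 (rises) — ok.
/j/→/r/: 8→7 (does not rise) — violation.
/r/→/k/: 7→1 (does not rise) — violation.
/k/→/f/: 1→3 (rises) — ok.

2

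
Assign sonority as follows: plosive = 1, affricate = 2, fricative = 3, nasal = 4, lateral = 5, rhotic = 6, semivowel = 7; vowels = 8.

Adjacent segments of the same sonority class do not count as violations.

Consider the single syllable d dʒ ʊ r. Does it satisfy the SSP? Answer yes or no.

Onset: /d/ is a plosive (sonority 1), /dʒ/ is an affricate (sonority 2); then the nucleus /ʊ/ (sonority 8).
Onset profile 1-2-8 — rises to the nucleus.
Coda: /r/ is a rhotic (sonority 6).
Coda profile 8-6 — falls from the nucleus.

yes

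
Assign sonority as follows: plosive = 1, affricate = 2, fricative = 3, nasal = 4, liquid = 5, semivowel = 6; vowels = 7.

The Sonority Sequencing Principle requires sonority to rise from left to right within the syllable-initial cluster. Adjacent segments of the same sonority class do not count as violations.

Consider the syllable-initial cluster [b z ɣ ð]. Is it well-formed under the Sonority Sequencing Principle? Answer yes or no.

/b/: plosive = 1.
/z/: fricative = 3.
/ɣ/: fricative = 3.
/ð/: fricative = 3.
The profile 1-3-3-3 is non-decreasing (plateaus allowed), so the syllable-initial cluster satisfies the SSP.

yes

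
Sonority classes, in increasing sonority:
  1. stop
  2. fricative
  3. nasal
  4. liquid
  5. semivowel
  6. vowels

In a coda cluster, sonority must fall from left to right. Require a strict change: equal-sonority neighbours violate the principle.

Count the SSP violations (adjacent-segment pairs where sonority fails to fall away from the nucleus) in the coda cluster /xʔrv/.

1

/x/ — fricative, sonority 2.
/ʔ/ — stop, sonority 1.
/r/ — liquid, sonority 4.
/v/ — fricative, sonority 2.
/x/→/ʔ/: 2→1 (falls) — ok.
/ʔ/→/r/: 1→4 (does not fall) — violation.
/r/→/v/: 4→2 (falls) — ok.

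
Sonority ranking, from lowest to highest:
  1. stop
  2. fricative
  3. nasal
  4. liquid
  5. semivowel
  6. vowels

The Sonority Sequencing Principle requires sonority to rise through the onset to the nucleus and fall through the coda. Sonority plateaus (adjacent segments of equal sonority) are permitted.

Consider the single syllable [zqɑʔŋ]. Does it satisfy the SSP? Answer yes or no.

Onset: /z/ is a fricative (sonority 2), /q/ is a stop (sonority 1); then the nucleus /ɑ/ (sonority 6).
Onset profile 2-1-6 — does not rise throughout.
Coda: /ʔ/ is a stop (sonority 1), /ŋ/ is a nasal (sonority 3).
Coda profile 6-1-3 — does not fall throughout.

no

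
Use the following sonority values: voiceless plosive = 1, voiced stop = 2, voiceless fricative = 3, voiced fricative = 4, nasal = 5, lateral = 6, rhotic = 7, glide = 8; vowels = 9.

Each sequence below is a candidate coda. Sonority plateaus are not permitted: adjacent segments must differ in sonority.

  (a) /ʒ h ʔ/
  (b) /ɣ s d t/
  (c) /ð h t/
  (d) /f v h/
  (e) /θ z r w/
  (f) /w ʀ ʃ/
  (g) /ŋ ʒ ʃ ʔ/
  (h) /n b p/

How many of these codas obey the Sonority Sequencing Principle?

(a) sonority 4-3-1: well-formed.
(b) sonority 4-3-2-1: well-formed.
(c) sonority 4-3-1: well-formed.
(d) sonority 3-4-3: ill-formed.
(e) sonority 3-4-7-8: ill-formed.
(f) sonority 8-7-3: well-formed.
(g) sonority 5-4-3-1: well-formed.
(h) sonority 5-2-1: well-formed.

6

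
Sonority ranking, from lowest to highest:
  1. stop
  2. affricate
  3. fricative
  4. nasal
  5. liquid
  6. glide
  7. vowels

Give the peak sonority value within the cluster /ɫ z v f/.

5

/ɫ/ is a liquid (sonority 5).
/z/ is a fricative (sonority 3).
/v/ is a fricative (sonority 3).
/f/ is a fricative (sonority 3).
The maximum is 5.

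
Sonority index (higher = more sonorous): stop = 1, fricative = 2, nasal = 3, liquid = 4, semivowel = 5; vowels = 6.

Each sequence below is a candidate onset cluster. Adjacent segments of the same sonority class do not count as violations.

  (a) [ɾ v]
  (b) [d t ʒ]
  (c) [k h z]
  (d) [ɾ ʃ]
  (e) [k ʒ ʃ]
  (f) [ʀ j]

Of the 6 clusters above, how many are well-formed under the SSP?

4

(a) sonority 4-2: ill-formed.
(b) sonority 1-1-2: well-formed.
(c) sonority 1-2-2: well-formed.
(d) sonority 4-2: ill-formed.
(e) sonority 1-2-2: well-formed.
(f) sonority 4-5: well-formed.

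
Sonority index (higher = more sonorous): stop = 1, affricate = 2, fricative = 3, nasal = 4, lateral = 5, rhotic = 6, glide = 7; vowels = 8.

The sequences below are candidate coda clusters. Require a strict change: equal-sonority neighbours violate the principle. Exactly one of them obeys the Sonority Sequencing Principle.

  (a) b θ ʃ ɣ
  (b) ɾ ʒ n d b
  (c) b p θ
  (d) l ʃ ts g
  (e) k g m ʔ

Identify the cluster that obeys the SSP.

(a) sonority 1-3-3-3: ill-formed.
(b) sonority 6-3-4-1-1: ill-formed.
(c) sonority 1-1-3: ill-formed.
(d) sonority 5-3-2-1: well-formed.
(e) sonority 1-1-4-1: ill-formed.

d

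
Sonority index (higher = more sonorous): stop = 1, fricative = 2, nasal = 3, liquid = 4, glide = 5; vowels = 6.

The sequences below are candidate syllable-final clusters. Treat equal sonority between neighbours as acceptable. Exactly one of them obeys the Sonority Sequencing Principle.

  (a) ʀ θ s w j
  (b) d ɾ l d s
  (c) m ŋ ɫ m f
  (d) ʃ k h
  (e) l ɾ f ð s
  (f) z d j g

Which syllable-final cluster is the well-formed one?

(a) sonority 4-2-2-5-5: ill-formed.
(b) sonority 1-4-4-1-2: ill-formed.
(c) sonority 3-3-4-3-2: ill-formed.
(d) sonority 2-1-2: ill-formed.
(e) sonority 4-4-2-2-2: well-formed.
(f) sonority 2-1-5-1: ill-formed.

e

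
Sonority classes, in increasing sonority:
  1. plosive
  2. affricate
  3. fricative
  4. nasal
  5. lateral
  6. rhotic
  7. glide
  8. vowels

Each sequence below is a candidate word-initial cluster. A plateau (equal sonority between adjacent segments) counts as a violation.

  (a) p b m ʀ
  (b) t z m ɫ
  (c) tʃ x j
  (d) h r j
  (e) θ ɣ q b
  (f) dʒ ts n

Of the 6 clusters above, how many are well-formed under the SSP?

3

(a) sonority 1-1-4-6: ill-formed.
(b) sonority 1-3-4-5: well-formed.
(c) sonority 2-3-7: well-formed.
(d) sonority 3-6-7: well-formed.
(e) sonority 3-3-1-1: ill-formed.
(f) sonority 2-2-4: ill-formed.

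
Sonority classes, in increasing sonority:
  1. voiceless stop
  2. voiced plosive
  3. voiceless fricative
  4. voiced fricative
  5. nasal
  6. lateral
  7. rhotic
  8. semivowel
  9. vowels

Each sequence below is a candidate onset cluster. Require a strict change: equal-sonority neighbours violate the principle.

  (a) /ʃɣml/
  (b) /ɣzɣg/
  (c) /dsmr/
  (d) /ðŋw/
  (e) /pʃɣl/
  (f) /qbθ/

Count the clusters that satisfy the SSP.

5

(a) sonority 3-4-5-6: well-formed.
(b) sonority 4-4-4-2: ill-formed.
(c) sonority 2-3-5-7: well-formed.
(d) sonority 4-5-8: well-formed.
(e) sonority 1-3-4-6: well-formed.
(f) sonority 1-2-3: well-formed.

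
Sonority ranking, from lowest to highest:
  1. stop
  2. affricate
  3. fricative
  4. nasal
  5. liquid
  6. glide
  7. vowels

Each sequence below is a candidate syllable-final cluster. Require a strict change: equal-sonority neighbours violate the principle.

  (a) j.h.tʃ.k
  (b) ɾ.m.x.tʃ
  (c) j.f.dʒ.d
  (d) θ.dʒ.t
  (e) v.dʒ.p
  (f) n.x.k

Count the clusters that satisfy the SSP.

(a) 6-3-2-1 → obeys
(b) 5-4-3-2 → obeys
(c) 6-3-2-1 → obeys
(d) 3-2-1 → obeys
(e) 3-2-1 → obeys
(f) 4-3-1 → obeys

6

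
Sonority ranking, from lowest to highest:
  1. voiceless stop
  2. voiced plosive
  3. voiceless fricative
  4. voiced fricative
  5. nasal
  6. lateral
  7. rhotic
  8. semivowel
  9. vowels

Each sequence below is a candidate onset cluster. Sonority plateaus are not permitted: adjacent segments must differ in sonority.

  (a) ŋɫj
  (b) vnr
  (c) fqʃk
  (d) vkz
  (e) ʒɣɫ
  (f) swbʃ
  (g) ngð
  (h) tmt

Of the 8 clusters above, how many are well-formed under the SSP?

(a) sonority 5-6-8: well-formed.
(b) sonority 4-5-7: well-formed.
(c) sonority 3-1-3-1: ill-formed.
(d) sonority 4-1-4: ill-formed.
(e) sonority 4-4-6: ill-formed.
(f) sonority 3-8-2-3: ill-formed.
(g) sonority 5-2-4: ill-formed.
(h) sonority 1-5-1: ill-formed.

2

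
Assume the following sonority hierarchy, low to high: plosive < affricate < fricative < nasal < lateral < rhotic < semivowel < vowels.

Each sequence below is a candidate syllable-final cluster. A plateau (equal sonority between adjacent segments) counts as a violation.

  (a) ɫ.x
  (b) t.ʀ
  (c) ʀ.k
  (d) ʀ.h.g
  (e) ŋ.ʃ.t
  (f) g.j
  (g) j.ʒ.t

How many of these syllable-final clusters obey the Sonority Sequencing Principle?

(a) sonority 5-3: well-formed.
(b) sonority 1-6: ill-formed.
(c) sonority 6-1: well-formed.
(d) sonority 6-3-1: well-formed.
(e) sonority 4-3-1: well-formed.
(f) sonority 1-7: ill-formed.
(g) sonority 7-3-1: well-formed.

5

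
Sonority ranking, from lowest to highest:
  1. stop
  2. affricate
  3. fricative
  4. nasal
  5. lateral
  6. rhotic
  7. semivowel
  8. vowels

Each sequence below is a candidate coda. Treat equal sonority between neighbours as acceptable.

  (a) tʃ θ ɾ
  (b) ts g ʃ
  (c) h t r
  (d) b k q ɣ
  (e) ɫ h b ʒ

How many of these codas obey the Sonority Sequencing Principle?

(a) tʃ θ ɾ: profile 2-3-6 — violates.
(b) ts g ʃ: profile 2-1-3 — violates.
(c) h t r: profile 3-1-6 — violates.
(d) b k q ɣ: profile 1-1-1-3 — violates.
(e) ɫ h b ʒ: profile 5-3-1-3 — violates.

0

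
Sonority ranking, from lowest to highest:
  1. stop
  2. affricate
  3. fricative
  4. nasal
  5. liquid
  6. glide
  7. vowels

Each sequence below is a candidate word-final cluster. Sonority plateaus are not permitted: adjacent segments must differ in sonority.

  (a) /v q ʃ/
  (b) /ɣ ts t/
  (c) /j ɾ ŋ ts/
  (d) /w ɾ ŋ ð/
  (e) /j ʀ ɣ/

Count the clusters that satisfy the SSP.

(a) 3-1-3 → violates
(b) 3-2-1 → obeys
(c) 6-5-4-2 → obeys
(d) 6-5-4-3 → obeys
(e) 6-5-3 → obeys

4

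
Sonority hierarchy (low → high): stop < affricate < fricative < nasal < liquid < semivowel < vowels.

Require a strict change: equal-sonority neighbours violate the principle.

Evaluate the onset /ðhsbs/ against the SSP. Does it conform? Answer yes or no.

no

/ð/: fricative = 3.
/h/: fricative = 3.
/s/: fricative = 3.
/b/: stop = 1.
/s/: fricative = 3.
The profile is 3-3-3-1-3. Between /ð/ (3) and /h/ (3) sonority does not rise, so the cluster violates the SSP.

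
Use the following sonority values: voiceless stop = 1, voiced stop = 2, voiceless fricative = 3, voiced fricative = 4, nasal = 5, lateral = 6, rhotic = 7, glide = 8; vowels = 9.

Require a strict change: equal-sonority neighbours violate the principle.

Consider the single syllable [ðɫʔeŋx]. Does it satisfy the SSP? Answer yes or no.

Onset: /ð/ is a voiced fricative (sonority 4), /ɫ/ is a lateral (sonority 6), /ʔ/ is a voiceless stop (sonority 1); then the nucleus /e/ (sonority 9).
Onset profile 4-6-1-9 — does not strictly rise throughout.
Coda: /ŋ/ is a nasal (sonority 5), /x/ is a voiceless fricative (sonority 3).
Coda profile 9-5-3 — falls from the nucleus.

no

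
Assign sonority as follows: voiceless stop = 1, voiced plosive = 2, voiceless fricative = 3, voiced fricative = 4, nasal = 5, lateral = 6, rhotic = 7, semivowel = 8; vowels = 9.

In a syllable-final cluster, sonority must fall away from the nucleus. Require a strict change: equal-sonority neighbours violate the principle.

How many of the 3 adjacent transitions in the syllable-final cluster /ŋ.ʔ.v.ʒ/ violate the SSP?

2

/ŋ/: nasal = 5.
/ʔ/: voiceless stop = 1.
/v/: voiced fricative = 4.
/ʒ/: voiced fricative = 4.
/ŋ/→/ʔ/: 5→1 (falls) — ok.
/ʔ/→/v/: 1→4 (does not fall) — violation.
/v/→/ʒ/: 4→4 (plateau) — violation.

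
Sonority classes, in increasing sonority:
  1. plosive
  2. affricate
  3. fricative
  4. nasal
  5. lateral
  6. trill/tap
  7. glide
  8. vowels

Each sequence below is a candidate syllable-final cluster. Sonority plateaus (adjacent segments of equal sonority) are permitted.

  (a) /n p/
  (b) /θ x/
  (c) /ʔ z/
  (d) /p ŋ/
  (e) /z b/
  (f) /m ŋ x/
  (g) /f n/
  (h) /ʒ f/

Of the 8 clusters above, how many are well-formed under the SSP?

(a) sonority 4-1: well-formed.
(b) sonority 3-3: well-formed.
(c) sonority 1-3: ill-formed.
(d) sonority 1-4: ill-formed.
(e) sonority 3-1: well-formed.
(f) sonority 4-4-3: well-formed.
(g) sonority 3-4: ill-formed.
(h) sonority 3-3: well-formed.

5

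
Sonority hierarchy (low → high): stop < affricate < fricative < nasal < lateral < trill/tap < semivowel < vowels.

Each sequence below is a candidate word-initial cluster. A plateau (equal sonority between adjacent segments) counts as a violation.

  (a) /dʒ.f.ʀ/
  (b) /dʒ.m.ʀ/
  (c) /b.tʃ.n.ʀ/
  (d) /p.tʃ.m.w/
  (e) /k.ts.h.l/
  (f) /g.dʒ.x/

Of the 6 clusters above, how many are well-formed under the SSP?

(a) sonority 2-3-6: well-formed.
(b) sonority 2-4-6: well-formed.
(c) sonority 1-2-4-6: well-formed.
(d) sonority 1-2-4-7: well-formed.
(e) sonority 1-2-3-5: well-formed.
(f) sonority 1-2-3: well-formed.

6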